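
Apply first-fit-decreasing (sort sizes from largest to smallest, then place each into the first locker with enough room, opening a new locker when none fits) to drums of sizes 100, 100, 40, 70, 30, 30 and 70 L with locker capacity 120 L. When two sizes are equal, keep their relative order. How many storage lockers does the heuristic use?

5

Sorted descending: 100, 100, 70, 70, 40, 30, 30.
  100 → locker 1 (new)  [load 100/120]
  100 → locker 2 (new)  [load 100/120]
  70 → locker 3 (new)  [load 70/120]
  70 → locker 4 (new)  [load 70/120]
  40 → locker 3  [load 110/120]
  30 → locker 4  [load 100/120]
  30 → locker 5 (new)  [load 30/120]
5 storage lockers opened.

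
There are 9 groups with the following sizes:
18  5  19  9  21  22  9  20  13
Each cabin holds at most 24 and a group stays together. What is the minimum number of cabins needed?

Total = 22 + 21 + 20 + 19 + 18 + 13 + 9 + 9 + 5 = 136.
Lower bound: ⌈136/24⌉ = 6 cabins.
A packing using 7 cabins:
  cabin 1: 22 = 22
  cabin 2: 21 = 21
  cabin 3: 20 = 20
  cabin 4: 19 + 5 = 24
  cabin 5: 18 = 18
  cabin 6: 13 + 9 = 22
  cabin 7: 9 = 9
No arrangement into 6 cabins stays within capacity, so 7 is optimal.

7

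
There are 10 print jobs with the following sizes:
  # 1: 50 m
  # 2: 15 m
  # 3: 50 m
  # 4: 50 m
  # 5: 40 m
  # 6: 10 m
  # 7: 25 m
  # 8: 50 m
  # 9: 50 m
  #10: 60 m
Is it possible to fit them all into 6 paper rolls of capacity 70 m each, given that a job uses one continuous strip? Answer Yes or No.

Total = 400 m; ⌈400/70⌉ = 6.
7 print jobs each exceed half the capacity and cannot share a roll, forcing at least 7 paper rolls.
At least 7 paper rolls are required, but only 6 are allowed.

No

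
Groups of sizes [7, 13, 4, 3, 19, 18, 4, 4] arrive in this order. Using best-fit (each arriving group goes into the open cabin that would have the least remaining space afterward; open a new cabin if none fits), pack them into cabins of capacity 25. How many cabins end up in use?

  7 → cabin 1 (new)  [load 7/25]
  13 → cabin 1  [load 20/25]
  4 → cabin 1  [load 24/25]
  3 → cabin 2 (new)  [load 3/25]
  19 → cabin 2  [load 22/25]
  18 → cabin 3 (new)  [load 18/25]
  4 → cabin 3  [load 22/25]
  4 → cabin 4 (new)  [load 4/25]
4 cabins opened.

4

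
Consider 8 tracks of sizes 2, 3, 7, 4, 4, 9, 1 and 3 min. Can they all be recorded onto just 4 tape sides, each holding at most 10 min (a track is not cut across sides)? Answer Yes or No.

A valid assignment using 4 tape sides:
  side 1: 9 + 1 = 10
  side 2: 7 + 3 = 10
  side 3: 4 + 4 + 2 = 10
  side 4: 3 = 3
Every load is within 10 min, so 4 tape sides suffice.

Yes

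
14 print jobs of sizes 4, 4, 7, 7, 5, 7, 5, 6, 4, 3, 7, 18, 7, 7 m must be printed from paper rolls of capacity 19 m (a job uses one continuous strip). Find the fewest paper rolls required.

5

Total = 18 + 7 + 7 + 7 + 7 + 7 + 7 + 6 + 5 + 5 + 4 + 4 + 4 + 3 = 91 m.
Lower bound: ⌈91/19⌉ = 5 paper rolls.
A packing using 5 paper rolls:
  roll 1: 18 = 18
  roll 2: 7 + 7 + 5 = 19
  roll 3: 7 + 7 + 5 = 19
  roll 4: 7 + 7 + 4 = 18
  roll 5: 6 + 4 + 4 + 3 = 17
This matches the lower bound, so 5 is optimal.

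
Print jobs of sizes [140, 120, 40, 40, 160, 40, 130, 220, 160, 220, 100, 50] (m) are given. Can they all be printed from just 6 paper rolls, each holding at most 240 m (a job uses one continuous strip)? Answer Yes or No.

No

Total = 1420 m; ⌈1420/240⌉ = 6.
The bound of 6 does not rule out 6, but exhaustive search shows no assignment into 6 paper rolls of capacity 240 m exists — the minimum is 7.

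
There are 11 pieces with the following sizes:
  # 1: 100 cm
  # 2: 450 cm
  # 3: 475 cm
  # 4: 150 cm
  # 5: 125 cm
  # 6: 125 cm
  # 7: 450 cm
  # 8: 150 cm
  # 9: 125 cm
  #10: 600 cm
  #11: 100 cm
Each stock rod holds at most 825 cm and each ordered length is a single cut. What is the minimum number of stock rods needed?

4

Total = 600 + 475 + 450 + 450 + 150 + 150 + 125 + 125 + 125 + 100 + 100 = 2850 cm.
Lower bound: ⌈2850/825⌉ = 4 stock rods.
A packing using 4 stock rods:
  stock rod 1: 600 + 150 = 750
  stock rod 2: 475 + 150 + 125 = 750
  stock rod 3: 450 + 125 + 125 + 100 = 800
  stock rod 4: 450 + 100 = 550
This matches the lower bound, so 4 is optimal.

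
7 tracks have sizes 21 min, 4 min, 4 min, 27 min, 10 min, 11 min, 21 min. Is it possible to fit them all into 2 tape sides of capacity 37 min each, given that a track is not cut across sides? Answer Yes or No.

Total = 98 min; ⌈98/37⌉ = 3.
At least 3 tape sides are required, but only 2 are allowed.

No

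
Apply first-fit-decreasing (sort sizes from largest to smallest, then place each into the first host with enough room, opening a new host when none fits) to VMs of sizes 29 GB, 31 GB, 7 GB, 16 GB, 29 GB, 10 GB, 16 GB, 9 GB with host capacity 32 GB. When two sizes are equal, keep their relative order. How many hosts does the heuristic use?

5

Sorted descending: 31, 29, 29, 16, 16, 10, 9, 7.
  31 → host 1 (new)  [load 31/32]
  29 → host 2 (new)  [load 29/32]
  29 → host 3 (new)  [load 29/32]
  16 → host 4 (new)  [load 16/32]
  16 → host 4  [load 32/32]
  10 → host 5 (new)  [load 10/32]
  9 → host 5  [load 19/32]
  7 → host 5  [load 26/32]
5 hosts opened.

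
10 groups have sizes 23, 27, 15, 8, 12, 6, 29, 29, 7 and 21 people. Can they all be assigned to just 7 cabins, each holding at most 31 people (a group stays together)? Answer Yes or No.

A valid assignment using 7 cabins:
  cabin 1: 29 = 29
  cabin 2: 29 = 29
  cabin 3: 27 = 27
  cabin 4: 23 + 8 = 31
  cabin 5: 21 + 7 = 28
  cabin 6: 15 + 12 = 27
  cabin 7: 6 = 6
Every load is within 31 people, so 7 cabins suffice.

Yes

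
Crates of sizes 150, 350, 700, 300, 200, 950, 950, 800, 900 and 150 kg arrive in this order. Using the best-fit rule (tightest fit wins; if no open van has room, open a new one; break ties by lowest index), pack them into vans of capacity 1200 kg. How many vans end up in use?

  150 → van 1 (new)  [load 150/1200]
  350 → van 1  [load 500/1200]
  700 → van 1  [load 1200/1200]
  300 → van 2 (new)  [load 300/1200]
  200 → van 2  [load 500/1200]
  950 → van 3 (new)  [load 950/1200]
  950 → van 4 (new)  [load 950/1200]
  800 → van 5 (new)  [load 800/1200]
  900 → van 6 (new)  [load 900/1200]
  150 → van 3  [load 1100/1200]
6 vans opened.

6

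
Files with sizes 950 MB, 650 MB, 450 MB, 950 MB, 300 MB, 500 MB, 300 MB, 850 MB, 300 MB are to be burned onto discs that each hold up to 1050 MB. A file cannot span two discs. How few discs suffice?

Total = 950 + 950 + 850 + 650 + 500 + 450 + 300 + 300 + 300 = 5250 MB.
Lower bound: ⌈5250/1050⌉ = 5 discs.
A packing using 6 discs:
  disc 1: 950 = 950
  disc 2: 950 = 950
  disc 3: 850 = 850
  disc 4: 650 + 300 = 950
  disc 5: 500 + 450 = 950
  disc 6: 300 + 300 = 600
No arrangement into 5 discs stays within capacity, so 6 is optimal.

6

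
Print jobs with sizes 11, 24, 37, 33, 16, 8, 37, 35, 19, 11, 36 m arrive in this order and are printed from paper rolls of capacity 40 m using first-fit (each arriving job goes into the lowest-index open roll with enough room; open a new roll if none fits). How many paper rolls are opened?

8

  11 → roll 1 (new)  [load 11/40]
  24 → roll 1  [load 35/40]
  37 → roll 2 (new)  [load 37/40]
  33 → roll 3 (new)  [load 33/40]
  16 → roll 4 (new)  [load 16/40]
  8 → roll 4  [load 24/40]
  37 → roll 5 (new)  [load 37/40]
  35 → roll 6 (new)  [load 35/40]
  19 → roll 7 (new)  [load 19/40]
  11 → roll 4  [load 35/40]
  36 → roll 8 (new)  [load 36/40]
8 paper rolls opened.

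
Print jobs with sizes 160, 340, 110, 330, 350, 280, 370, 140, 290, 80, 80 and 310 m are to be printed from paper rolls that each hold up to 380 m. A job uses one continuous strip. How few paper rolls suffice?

9

Total = 370 + 350 + 340 + 330 + 310 + 290 + 280 + 160 + 140 + 110 + 80 + 80 = 2840 m.
Lower bound: ⌈2840/380⌉ = 8 paper rolls.
A packing using 9 paper rolls:
  roll 1: 370 = 370
  roll 2: 350 = 350
  roll 3: 340 = 340
  roll 4: 330 = 330
  roll 5: 310 = 310
  roll 6: 290 + 80 = 370
  roll 7: 280 + 80 = 360
  roll 8: 160 + 140 = 300
  roll 9: 110 = 110
No arrangement into 8 paper rolls stays within capacity, so 9 is optimal.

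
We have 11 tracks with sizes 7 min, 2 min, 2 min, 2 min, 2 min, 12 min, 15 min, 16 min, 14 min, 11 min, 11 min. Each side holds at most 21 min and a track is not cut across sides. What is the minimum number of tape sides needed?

Total = 16 + 15 + 14 + 12 + 11 + 11 + 7 + 2 + 2 + 2 + 2 = 94 min.
Lower bound: ⌈94/21⌉ = 5 tape sides.
Also, 6 tracks each exceed 21/2 min, and no two of those can share a side, so at least 6 tape sides are needed.
A packing using 6 tape sides:
  side 1: 16 + 2 + 2 = 20
  side 2: 15 + 2 + 2 = 19
  side 3: 14 + 7 = 21
  side 4: 12 = 12
  side 5: 11 = 11
  side 6: 11 = 11
This matches the lower bound, so 6 is optimal.

6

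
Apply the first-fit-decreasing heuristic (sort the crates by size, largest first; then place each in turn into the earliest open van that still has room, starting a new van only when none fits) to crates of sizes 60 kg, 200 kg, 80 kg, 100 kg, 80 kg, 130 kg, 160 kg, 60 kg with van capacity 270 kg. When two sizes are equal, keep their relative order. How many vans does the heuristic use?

4

Sorted descending: 200, 160, 130, 100, 80, 80, 60, 60.
  200 → van 1 (new)  [load 200/270]
  160 → van 2 (new)  [load 160/270]
  130 → van 3 (new)  [load 130/270]
  100 → van 2  [load 260/270]
  80 → van 3  [load 210/270]
  80 → van 4 (new)  [load 80/270]
  60 → van 1  [load 260/270]
  60 → van 3  [load 270/270]
4 vans opened.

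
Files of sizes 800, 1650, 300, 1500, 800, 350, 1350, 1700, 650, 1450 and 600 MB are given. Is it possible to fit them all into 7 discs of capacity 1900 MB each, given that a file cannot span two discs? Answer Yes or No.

A valid assignment using 7 discs:
  disc 1: 1700 = 1700
  disc 2: 1650 = 1650
  disc 3: 1500 + 350 = 1850
  disc 4: 1450 + 300 = 1750
  disc 5: 1350 = 1350
  disc 6: 800 + 800 = 1600
  disc 7: 650 + 600 = 1250
Every load is within 1900 MB, so 7 discs suffice.

Yes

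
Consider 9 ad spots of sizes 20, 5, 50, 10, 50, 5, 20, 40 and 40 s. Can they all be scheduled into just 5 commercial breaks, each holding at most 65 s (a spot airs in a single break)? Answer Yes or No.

Yes

A valid assignment using 4 commercial breaks:
  break 1: 50 + 10 + 5 = 65
  break 2: 50 + 5 = 55
  break 3: 40 + 20 = 60
  break 4: 40 + 20 = 60
That uses only 4 ≤ 5, so 5 commercial breaks are enough.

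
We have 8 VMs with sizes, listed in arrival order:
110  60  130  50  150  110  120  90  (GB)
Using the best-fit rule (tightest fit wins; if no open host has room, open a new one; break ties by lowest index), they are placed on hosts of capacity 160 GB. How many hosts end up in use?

  110 → host 1 (new)  [load 110/160]
  60 → host 2 (new)  [load 60/160]
  130 → host 3 (new)  [load 130/160]
  50 → host 1  [load 160/160]
  150 → host 4 (new)  [load 150/160]
  110 → host 5 (new)  [load 110/160]
  120 → host 6 (new)  [load 120/160]
  90 → host 2  [load 150/160]
6 hosts opened.

6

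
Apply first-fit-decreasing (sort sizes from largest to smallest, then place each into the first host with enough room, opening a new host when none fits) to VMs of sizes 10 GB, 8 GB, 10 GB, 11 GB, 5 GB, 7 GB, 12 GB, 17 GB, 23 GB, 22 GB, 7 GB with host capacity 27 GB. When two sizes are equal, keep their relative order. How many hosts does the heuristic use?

6

Sorted descending: 23, 22, 17, 12, 11, 10, 10, 8, 7, 7, 5.
  23 → host 1 (new)  [load 23/27]
  22 → host 2 (new)  [load 22/27]
  17 → host 3 (new)  [load 17/27]
  12 → host 4 (new)  [load 12/27]
  11 → host 4  [load 23/27]
  10 → host 3  [load 27/27]
  10 → host 5 (new)  [load 10/27]
  8 → host 5  [load 18/27]
  7 → host 5  [load 25/27]
  7 → host 6 (new)  [load 7/27]
  5 → host 2  [load 27/27]
6 hosts opened.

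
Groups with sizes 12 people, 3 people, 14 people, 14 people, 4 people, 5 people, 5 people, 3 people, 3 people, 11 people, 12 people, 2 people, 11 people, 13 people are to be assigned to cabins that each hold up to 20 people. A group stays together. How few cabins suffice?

7

Total = 14 + 14 + 13 + 12 + 12 + 11 + 11 + 5 + 5 + 4 + 3 + 3 + 3 + 2 = 112 people.
Lower bound: ⌈112/20⌉ = 6 cabins.
Also, 7 groups each exceed 10 people, and no two of those can share a cabin, so at least 7 cabins are needed.
A packing using 7 cabins:
  cabin 1: 14 + 5 = 19
  cabin 2: 14 + 5 = 19
  cabin 3: 13 + 4 + 3 = 20
  cabin 4: 12 + 3 + 3 + 2 = 20
  cabin 5: 12 = 12
  cabin 6: 11 = 11
  cabin 7: 11 = 11
This matches the lower bound, so 7 is optimal.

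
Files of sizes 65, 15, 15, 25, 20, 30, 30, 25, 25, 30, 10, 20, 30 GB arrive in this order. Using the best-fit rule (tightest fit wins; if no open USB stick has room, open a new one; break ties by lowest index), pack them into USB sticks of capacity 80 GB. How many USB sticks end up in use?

  65 → USB stick 1 (new)  [load 65/80]
  15 → USB stick 1  [load 80/80]
  15 → USB stick 2 (new)  [load 15/80]
  25 → USB stick 2  [load 40/80]
  20 → USB stick 2  [load 60/80]
  30 → USB stick 3 (new)  [load 30/80]
  30 → USB stick 3  [load 60/80]
  25 → USB stick 4 (new)  [load 25/80]
  25 → USB stick 4  [load 50/80]
  30 → USB stick 4  [load 80/80]
  10 → USB stick 2  [load 70/80]
  20 → USB stick 3  [load 80/80]
  30 → USB stick 5 (new)  [load 30/80]
5 USB sticks opened.

5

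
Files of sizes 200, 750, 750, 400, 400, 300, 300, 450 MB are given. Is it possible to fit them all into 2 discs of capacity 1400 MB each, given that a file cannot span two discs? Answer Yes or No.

Total = 3550 MB; ⌈3550/1400⌉ = 3.
At least 3 discs are required, but only 2 are allowed.

No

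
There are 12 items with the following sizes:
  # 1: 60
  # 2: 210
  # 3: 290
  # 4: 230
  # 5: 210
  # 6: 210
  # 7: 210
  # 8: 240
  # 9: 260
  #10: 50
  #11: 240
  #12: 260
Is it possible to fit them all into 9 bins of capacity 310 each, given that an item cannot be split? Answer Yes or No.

No

Total = 2470; ⌈2470/310⌉ = 8.
10 items each exceed half the capacity and cannot share a bin, forcing at least 10 bins.
At least 10 bins are required, but only 9 are allowed.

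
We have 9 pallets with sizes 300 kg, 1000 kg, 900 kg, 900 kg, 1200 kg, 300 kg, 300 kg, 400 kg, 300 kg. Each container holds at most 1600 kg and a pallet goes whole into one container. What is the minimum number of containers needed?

Total = 1200 + 1000 + 900 + 900 + 400 + 300 + 300 + 300 + 300 = 5600 kg.
Lower bound: ⌈5600/1600⌉ = 4 containers.
A packing using 4 containers:
  container 1: 1200 + 400 = 1600
  container 2: 1000 + 300 + 300 = 1600
  container 3: 900 + 300 + 300 = 1500
  container 4: 900 = 900
This matches the lower bound, so 4 is optimal.

4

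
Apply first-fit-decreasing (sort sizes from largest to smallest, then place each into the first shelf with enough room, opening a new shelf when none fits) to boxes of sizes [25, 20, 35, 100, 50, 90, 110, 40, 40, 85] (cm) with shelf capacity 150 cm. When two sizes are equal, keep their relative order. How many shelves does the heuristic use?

Sorted descending: 110, 100, 90, 85, 50, 40, 40, 35, 25, 20.
  110 → shelf 1 (new)  [load 110/150]
  100 → shelf 2 (new)  [load 100/150]
  90 → shelf 3 (new)  [load 90/150]
  85 → shelf 4 (new)  [load 85/150]
  50 → shelf 2  [load 150/150]
  40 → shelf 1  [load 150/150]
  40 → shelf 3  [load 130/150]
  35 → shelf 4  [load 120/150]
  25 → shelf 4  [load 145/150]
  20 → shelf 3  [load 150/150]
4 shelves opened.

4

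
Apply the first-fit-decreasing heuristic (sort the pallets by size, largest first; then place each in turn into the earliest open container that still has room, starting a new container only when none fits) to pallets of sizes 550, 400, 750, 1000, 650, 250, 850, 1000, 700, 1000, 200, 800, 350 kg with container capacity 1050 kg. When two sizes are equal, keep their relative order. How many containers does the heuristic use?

9

Sorted descending: 1000, 1000, 1000, 850, 800, 750, 700, 650, 550, 400, 350, 250, 200.
  1000 → container 1 (new)  [load 1000/1050]
  1000 → container 2 (new)  [load 1000/1050]
  1000 → container 3 (new)  [load 1000/1050]
  850 → container 4 (new)  [load 850/1050]
  800 → container 5 (new)  [load 800/1050]
  750 → container 6 (new)  [load 750/1050]
  700 → container 7 (new)  [load 700/1050]
  650 → container 8 (new)  [load 650/1050]
  550 → container 9 (new)  [load 550/1050]
  400 → container 8  [load 1050/1050]
  350 → container 7  [load 1050/1050]
  250 → container 5  [load 1050/1050]
  200 → container 4  [load 1050/1050]
9 containers opened.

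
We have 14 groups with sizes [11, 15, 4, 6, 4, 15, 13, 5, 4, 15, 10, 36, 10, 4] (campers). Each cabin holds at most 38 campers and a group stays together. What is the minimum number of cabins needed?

Total = 36 + 15 + 15 + 15 + 13 + 11 + 10 + 10 + 6 + 5 + 4 + 4 + 4 + 4 = 152 campers.
Lower bound: ⌈152/38⌉ = 4 cabins.
A packing using 5 cabins:
  cabin 1: 36 = 36
  cabin 2: 15 + 15 + 6 = 36
  cabin 3: 15 + 13 + 10 = 38
  cabin 4: 11 + 10 + 5 + 4 + 4 + 4 = 38
  cabin 5: 4 = 4
No arrangement into 4 cabins stays within capacity, so 5 is optimal.

5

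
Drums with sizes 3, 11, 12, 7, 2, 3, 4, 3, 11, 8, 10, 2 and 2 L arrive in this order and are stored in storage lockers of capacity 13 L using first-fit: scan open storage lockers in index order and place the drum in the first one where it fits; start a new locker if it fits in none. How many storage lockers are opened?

  3 → locker 1 (new)  [load 3/13]
  11 → locker 2 (new)  [load 11/13]
  12 → locker 3 (new)  [load 12/13]
  7 → locker 1  [load 10/13]
  2 → locker 1  [load 12/13]
  3 → locker 4 (new)  [load 3/13]
  4 → locker 4  [load 7/13]
  3 → locker 4  [load 10/13]
  11 → locker 5 (new)  [load 11/13]
  8 → locker 6 (new)  [load 8/13]
  10 → locker 7 (new)  [load 10/13]
  2 → locker 2  [load 13/13]
  2 → locker 4  [load 12/13]
7 storage lockers opened.

7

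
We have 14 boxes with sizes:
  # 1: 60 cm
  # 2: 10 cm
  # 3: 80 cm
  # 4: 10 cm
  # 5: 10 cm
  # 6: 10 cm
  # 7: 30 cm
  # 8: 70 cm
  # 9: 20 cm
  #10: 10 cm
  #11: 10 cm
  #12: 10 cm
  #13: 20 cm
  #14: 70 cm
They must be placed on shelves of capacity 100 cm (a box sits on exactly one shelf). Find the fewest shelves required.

Total = 80 + 70 + 70 + 60 + 30 + 20 + 20 + 10 + 10 + 10 + 10 + 10 + 10 + 10 = 420 cm.
Lower bound: ⌈420/100⌉ = 5 shelves.
A packing using 5 shelves:
  shelf 1: 80 + 20 = 100
  shelf 2: 70 + 30 = 100
  shelf 3: 70 + 20 + 10 = 100
  shelf 4: 60 + 10 + 10 + 10 + 10 = 100
  shelf 5: 10 + 10 = 20
This matches the lower bound, so 5 is optimal.

5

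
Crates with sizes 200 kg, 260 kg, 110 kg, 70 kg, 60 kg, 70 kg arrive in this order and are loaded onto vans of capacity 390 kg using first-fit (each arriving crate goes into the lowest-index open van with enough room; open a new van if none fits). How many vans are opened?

  200 → van 1 (new)  [load 200/390]
  260 → van 2 (new)  [load 260/390]
  110 → van 1  [load 310/390]
  70 → van 1  [load 380/390]
  60 → van 2  [load 320/390]
  70 → van 2  [load 390/390]
2 vans opened.

2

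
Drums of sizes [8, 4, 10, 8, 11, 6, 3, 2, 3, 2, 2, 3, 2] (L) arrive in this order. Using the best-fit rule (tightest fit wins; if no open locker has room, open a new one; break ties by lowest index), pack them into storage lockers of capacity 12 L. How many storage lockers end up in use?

6

  8 → locker 1 (new)  [load 8/12]
  4 → locker 1  [load 12/12]
  10 → locker 2 (new)  [load 10/12]
  8 → locker 3 (new)  [load 8/12]
  11 → locker 4 (new)  [load 11/12]
  6 → locker 5 (new)  [load 6/12]
  3 → locker 3  [load 11/12]
  2 → locker 2  [load 12/12]
  3 → locker 5  [load 9/12]
  2 → locker 5  [load 11/12]
  2 → locker 6 (new)  [load 2/12]
  3 → locker 6  [load 5/12]
  2 → locker 6  [load 7/12]
6 storage lockers opened.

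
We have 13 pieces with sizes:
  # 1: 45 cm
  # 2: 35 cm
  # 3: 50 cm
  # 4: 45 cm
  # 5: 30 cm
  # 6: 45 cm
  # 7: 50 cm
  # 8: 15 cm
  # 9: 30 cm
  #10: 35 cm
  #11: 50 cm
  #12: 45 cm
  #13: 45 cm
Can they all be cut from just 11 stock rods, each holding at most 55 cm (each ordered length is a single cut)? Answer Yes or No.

No

Total = 520 cm; ⌈520/55⌉ = 10.
12 pieces each exceed half the capacity and cannot share a stock rod, forcing at least 12 stock rods.
At least 12 stock rods are required, but only 11 are allowed.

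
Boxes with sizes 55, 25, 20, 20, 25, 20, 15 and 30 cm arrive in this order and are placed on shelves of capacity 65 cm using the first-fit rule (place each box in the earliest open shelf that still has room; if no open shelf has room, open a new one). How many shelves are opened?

  55 → shelf 1 (new)  [load 55/65]
  25 → shelf 2 (new)  [load 25/65]
  20 → shelf 2  [load 45/65]
  20 → shelf 2  [load 65/65]
  25 → shelf 3 (new)  [load 25/65]
  20 → shelf 3  [load 45/65]
  15 → shelf 3  [load 60/65]
  30 → shelf 4 (new)  [load 30/65]
4 shelves opened.

4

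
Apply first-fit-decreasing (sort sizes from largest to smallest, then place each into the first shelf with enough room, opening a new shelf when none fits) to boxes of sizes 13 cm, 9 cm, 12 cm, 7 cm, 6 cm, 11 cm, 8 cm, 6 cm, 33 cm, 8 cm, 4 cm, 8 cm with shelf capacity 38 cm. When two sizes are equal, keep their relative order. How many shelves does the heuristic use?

Sorted descending: 33, 13, 12, 11, 9, 8, 8, 8, 7, 6, 6, 4.
  33 → shelf 1 (new)  [load 33/38]
  13 → shelf 2 (new)  [load 13/38]
  12 → shelf 2  [load 25/38]
  11 → shelf 2  [load 36/38]
  9 → shelf 3 (new)  [load 9/38]
  8 → shelf 3  [load 17/38]
  8 → shelf 3  [load 25/38]
  8 → shelf 3  [load 33/38]
  7 → shelf 4 (new)  [load 7/38]
  6 → shelf 4  [load 13/38]
  6 → shelf 4  [load 19/38]
  4 → shelf 1  [load 37/38]
4 shelves opened.

4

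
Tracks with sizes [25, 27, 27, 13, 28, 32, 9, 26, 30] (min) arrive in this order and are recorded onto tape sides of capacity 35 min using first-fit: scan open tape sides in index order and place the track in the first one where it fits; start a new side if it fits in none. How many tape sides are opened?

  25 → side 1 (new)  [load 25/35]
  27 → side 2 (new)  [load 27/35]
  27 → side 3 (new)  [load 27/35]
  13 → side 4 (new)  [load 13/35]
  28 → side 5 (new)  [load 28/35]
  32 → side 6 (new)  [load 32/35]
  9 → side 1  [load 34/35]
  26 → side 7 (new)  [load 26/35]
  30 → side 8 (new)  [load 30/35]
8 tape sides opened.

8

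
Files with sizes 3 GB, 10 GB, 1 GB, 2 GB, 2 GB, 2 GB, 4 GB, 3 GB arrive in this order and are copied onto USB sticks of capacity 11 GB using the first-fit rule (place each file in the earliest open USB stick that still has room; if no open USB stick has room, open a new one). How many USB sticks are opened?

  3 → USB stick 1 (new)  [load 3/11]
  10 → USB stick 2 (new)  [load 10/11]
  1 → USB stick 1  [load 4/11]
  2 → USB stick 1  [load 6/11]
  2 → USB stick 1  [load 8/11]
  2 → USB stick 1  [load 10/11]
  4 → USB stick 3 (new)  [load 4/11]
  3 → USB stick 3  [load 7/11]
3 USB sticks opened.

3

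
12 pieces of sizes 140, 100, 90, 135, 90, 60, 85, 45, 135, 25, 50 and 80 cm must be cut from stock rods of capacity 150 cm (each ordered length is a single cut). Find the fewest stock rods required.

Total = 140 + 135 + 135 + 100 + 90 + 90 + 85 + 80 + 60 + 50 + 45 + 25 = 1035 cm.
Lower bound: ⌈1035/150⌉ = 7 stock rods.
Also, 8 pieces each exceed 75 cm, and no two of those can share a stock rod, so at least 8 stock rods are needed.
A packing using 8 stock rods:
  stock rod 1: 140 = 140
  stock rod 2: 135 = 135
  stock rod 3: 135 = 135
  stock rod 4: 100 + 50 = 150
  stock rod 5: 90 + 60 = 150
  stock rod 6: 90 + 45 = 135
  stock rod 7: 85 + 25 = 110
  stock rod 8: 80 = 80
This matches the lower bound, so 8 is optimal.

8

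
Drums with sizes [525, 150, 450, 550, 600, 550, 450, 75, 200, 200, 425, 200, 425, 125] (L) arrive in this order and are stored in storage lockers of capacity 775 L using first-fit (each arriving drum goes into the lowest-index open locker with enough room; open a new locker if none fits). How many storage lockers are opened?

8

  525 → locker 1 (new)  [load 525/775]
  150 → locker 1  [load 675/775]
  450 → locker 2 (new)  [load 450/775]
  550 → locker 3 (new)  [load 550/775]
  600 → locker 4 (new)  [load 600/775]
  550 → locker 5 (new)  [load 550/775]
  450 → locker 6 (new)  [load 450/775]
  75 → locker 1  [load 750/775]
  200 → locker 2  [load 650/775]
  200 → locker 3  [load 750/775]
  425 → locker 7 (new)  [load 425/775]
  200 → locker 5  [load 750/775]
  425 → locker 8 (new)  [load 425/775]
  125 → locker 2  [load 775/775]
8 storage lockers opened.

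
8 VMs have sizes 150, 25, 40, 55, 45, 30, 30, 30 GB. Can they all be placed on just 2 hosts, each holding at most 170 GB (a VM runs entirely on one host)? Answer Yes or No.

Total = 405 GB; ⌈405/170⌉ = 3.
At least 3 hosts are required, but only 2 are allowed.

No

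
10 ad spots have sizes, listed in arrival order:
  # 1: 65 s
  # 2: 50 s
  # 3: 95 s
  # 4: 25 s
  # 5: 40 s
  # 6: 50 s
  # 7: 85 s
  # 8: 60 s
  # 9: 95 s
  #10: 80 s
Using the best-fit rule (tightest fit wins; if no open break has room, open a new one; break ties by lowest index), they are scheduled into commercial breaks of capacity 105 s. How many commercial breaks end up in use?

  65 → break 1 (new)  [load 65/105]
  50 → break 2 (new)  [load 50/105]
  95 → break 3 (new)  [load 95/105]
  25 → break 1  [load 90/105]
  40 → break 2  [load 90/105]
  50 → break 4 (new)  [load 50/105]
  85 → break 5 (new)  [load 85/105]
  60 → break 6 (new)  [load 60/105]
  95 → break 7 (new)  [load 95/105]
  80 → break 8 (new)  [load 80/105]
8 commercial breaks opened.

8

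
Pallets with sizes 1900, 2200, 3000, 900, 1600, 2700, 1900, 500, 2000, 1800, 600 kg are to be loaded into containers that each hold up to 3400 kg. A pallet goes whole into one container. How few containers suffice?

Total = 3000 + 2700 + 2200 + 2000 + 1900 + 1900 + 1800 + 1600 + 900 + 600 + 500 = 19100 kg.
Lower bound: ⌈19100/3400⌉ = 6 containers.
Also, 7 pallets each exceed 1700 kg, and no two of those can share a container, so at least 7 containers are needed.
A packing using 7 containers:
  container 1: 3000 = 3000
  container 2: 2700 + 600 = 3300
  container 3: 2200 + 900 = 3100
  container 4: 2000 + 500 = 2500
  container 5: 1900 = 1900
  container 6: 1900 = 1900
  container 7: 1800 + 1600 = 3400
This matches the lower bound, so 7 is optimal.

7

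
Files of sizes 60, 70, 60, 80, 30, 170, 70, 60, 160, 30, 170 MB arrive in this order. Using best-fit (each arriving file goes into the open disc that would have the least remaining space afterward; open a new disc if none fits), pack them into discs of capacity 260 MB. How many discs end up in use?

  60 → disc 1 (new)  [load 60/260]
  70 → disc 1  [load 130/260]
  60 → disc 1  [load 190/260]
  80 → disc 2 (new)  [load 80/260]
  30 → disc 1  [load 220/260]
  170 → disc 2  [load 250/260]
  70 → disc 3 (new)  [load 70/260]
  60 → disc 3  [load 130/260]
  160 → disc 4 (new)  [load 160/260]
  30 → disc 1  [load 250/260]
  170 → disc 5 (new)  [load 170/260]
5 discs opened.

5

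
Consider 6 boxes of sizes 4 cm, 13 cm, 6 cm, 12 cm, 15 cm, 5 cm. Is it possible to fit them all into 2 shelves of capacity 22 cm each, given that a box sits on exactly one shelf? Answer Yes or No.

No

Total = 55 cm; ⌈55/22⌉ = 3.
At least 3 shelves are required, but only 2 are allowed.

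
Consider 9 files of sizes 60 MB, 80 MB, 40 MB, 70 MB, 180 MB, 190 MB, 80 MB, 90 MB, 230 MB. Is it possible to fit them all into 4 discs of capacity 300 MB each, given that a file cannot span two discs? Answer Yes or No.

A valid assignment using 4 discs:
  disc 1: 230 + 70 = 300
  disc 2: 190 + 90 = 280
  disc 3: 180 + 80 + 40 = 300
  disc 4: 80 + 60 = 140
Every load is within 300 MB, so 4 discs suffice.

Yes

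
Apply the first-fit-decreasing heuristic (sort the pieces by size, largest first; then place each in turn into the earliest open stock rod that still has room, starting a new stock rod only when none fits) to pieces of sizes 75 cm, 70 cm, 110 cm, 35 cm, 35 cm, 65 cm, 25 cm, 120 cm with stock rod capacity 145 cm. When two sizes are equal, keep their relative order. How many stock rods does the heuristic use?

4

Sorted descending: 120, 110, 75, 70, 65, 35, 35, 25.
  120 → stock rod 1 (new)  [load 120/145]
  110 → stock rod 2 (new)  [load 110/145]
  75 → stock rod 3 (new)  [load 75/145]
  70 → stock rod 3  [load 145/145]
  65 → stock rod 4 (new)  [load 65/145]
  35 → stock rod 2  [load 145/145]
  35 → stock rod 4  [load 100/145]
  25 → stock rod 1  [load 145/145]
4 stock rods opened.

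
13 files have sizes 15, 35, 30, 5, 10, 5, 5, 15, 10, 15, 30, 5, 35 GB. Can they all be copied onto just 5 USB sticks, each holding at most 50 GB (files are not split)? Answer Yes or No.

A valid assignment using 5 USB sticks:
  USB stick 1: 35 + 15 = 50
  USB stick 2: 35 + 15 = 50
  USB stick 3: 30 + 15 + 5 = 50
  USB stick 4: 30 + 10 + 10 = 50
  USB stick 5: 5 + 5 + 5 = 15
Every load is within 50 GB, so 5 USB sticks suffice.

Yes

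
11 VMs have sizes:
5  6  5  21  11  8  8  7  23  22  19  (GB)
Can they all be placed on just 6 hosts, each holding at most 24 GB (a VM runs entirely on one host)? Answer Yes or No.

A valid assignment using 6 hosts:
  host 1: 23 = 23
  host 2: 22 = 22
  host 3: 21 = 21
  host 4: 19 + 5 = 24
  host 5: 11 + 8 + 5 = 24
  host 6: 8 + 7 + 6 = 21
Every load is within 24 GB, so 6 hosts suffice.

Yes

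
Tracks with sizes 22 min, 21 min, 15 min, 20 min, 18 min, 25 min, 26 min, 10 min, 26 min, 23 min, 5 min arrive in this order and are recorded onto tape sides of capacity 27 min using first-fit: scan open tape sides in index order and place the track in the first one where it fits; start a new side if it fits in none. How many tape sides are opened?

  22 → side 1 (new)  [load 22/27]
  21 → side 2 (new)  [load 21/27]
  15 → side 3 (new)  [load 15/27]
  20 → side 4 (new)  [load 20/27]
  18 → side 5 (new)  [load 18/27]
  25 → side 6 (new)  [load 25/27]
  26 → side 7 (new)  [load 26/27]
  10 → side 3  [load 25/27]
  26 → side 8 (new)  [load 26/27]
  23 → side 9 (new)  [load 23/27]
  5 → side 1  [load 27/27]
9 tape sides opened.

9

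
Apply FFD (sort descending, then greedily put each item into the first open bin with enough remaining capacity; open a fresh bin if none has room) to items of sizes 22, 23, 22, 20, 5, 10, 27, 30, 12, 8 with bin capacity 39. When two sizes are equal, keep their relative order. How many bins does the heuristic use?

6

Sorted descending: 30, 27, 23, 22, 22, 20, 12, 10, 8, 5.
  30 → bin 1 (new)  [load 30/39]
  27 → bin 2 (new)  [load 27/39]
  23 → bin 3 (new)  [load 23/39]
  22 → bin 4 (new)  [load 22/39]
  22 → bin 5 (new)  [load 22/39]
  20 → bin 6 (new)  [load 20/39]
  12 → bin 2  [load 39/39]
  10 → bin 3  [load 33/39]
  8 → bin 1  [load 38/39]
  5 → bin 3  [load 38/39]
6 bins opened.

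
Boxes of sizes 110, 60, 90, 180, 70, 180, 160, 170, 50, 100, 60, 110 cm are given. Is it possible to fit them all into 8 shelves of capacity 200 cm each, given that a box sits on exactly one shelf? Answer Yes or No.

Yes

A valid assignment using 8 shelves:
  shelf 1: 180 = 180
  shelf 2: 180 = 180
  shelf 3: 170 = 170
  shelf 4: 160 = 160
  shelf 5: 110 + 90 = 200
  shelf 6: 110 + 70 = 180
  shelf 7: 100 + 60 = 160
  shelf 8: 60 + 50 = 110
Every load is within 200 cm, so 8 shelves suffice.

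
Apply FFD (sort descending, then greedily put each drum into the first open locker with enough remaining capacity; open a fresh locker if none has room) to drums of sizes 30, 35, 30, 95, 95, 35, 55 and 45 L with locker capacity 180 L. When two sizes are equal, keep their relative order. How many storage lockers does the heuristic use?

3

Sorted descending: 95, 95, 55, 45, 35, 35, 30, 30.
  95 → locker 1 (new)  [load 95/180]
  95 → locker 2 (new)  [load 95/180]
  55 → locker 1  [load 150/180]
  45 → locker 2  [load 140/180]
  35 → locker 2  [load 175/180]
  35 → locker 3 (new)  [load 35/180]
  30 → locker 1  [load 180/180]
  30 → locker 3  [load 65/180]
3 storage lockers opened.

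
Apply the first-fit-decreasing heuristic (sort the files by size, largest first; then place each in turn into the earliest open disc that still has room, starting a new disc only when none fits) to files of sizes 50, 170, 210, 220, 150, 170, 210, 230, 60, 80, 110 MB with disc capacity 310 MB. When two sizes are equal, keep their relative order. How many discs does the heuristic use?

7

Sorted descending: 230, 220, 210, 210, 170, 170, 150, 110, 80, 60, 50.
  230 → disc 1 (new)  [load 230/310]
  220 → disc 2 (new)  [load 220/310]
  210 → disc 3 (new)  [load 210/310]
  210 → disc 4 (new)  [load 210/310]
  170 → disc 5 (new)  [load 170/310]
  170 → disc 6 (new)  [load 170/310]
  150 → disc 7 (new)  [load 150/310]
  110 → disc 5  [load 280/310]
  80 → disc 1  [load 310/310]
  60 → disc 2  [load 280/310]
  50 → disc 3  [load 260/310]
7 discs opened.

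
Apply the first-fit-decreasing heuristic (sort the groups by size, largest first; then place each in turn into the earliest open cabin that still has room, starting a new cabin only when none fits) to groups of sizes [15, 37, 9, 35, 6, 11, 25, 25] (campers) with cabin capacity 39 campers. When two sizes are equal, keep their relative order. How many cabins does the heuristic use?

5

Sorted descending: 37, 35, 25, 25, 15, 11, 9, 6.
  37 → cabin 1 (new)  [load 37/39]
  35 → cabin 2 (new)  [load 35/39]
  25 → cabin 3 (new)  [load 25/39]
  25 → cabin 4 (new)  [load 25/39]
  15 → cabin 5 (new)  [load 15/39]
  11 → cabin 3  [load 36/39]
  9 → cabin 4  [load 34/39]
  6 → cabin 5  [load 21/39]
5 cabins opened.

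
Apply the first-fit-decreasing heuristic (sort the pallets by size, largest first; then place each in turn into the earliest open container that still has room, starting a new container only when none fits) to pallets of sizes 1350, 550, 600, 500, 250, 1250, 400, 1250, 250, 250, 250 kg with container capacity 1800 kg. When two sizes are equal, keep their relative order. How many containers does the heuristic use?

Sorted descending: 1350, 1250, 1250, 600, 550, 500, 400, 250, 250, 250, 250.
  1350 → container 1 (new)  [load 1350/1800]
  1250 → container 2 (new)  [load 1250/1800]
  1250 → container 3 (new)  [load 1250/1800]
  600 → container 4 (new)  [load 600/1800]
  550 → container 2  [load 1800/1800]
  500 → container 3  [load 1750/1800]
  400 → container 1  [load 1750/1800]
  250 → container 4  [load 850/1800]
  250 → container 4  [load 1100/1800]
  250 → container 4  [load 1350/1800]
  250 → container 4  [load 1600/1800]
4 containers opened.

4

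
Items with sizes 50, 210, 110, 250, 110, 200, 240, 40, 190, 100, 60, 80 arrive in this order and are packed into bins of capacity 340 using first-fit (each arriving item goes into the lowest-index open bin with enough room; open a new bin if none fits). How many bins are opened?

6

  50 → bin 1 (new)  [load 50/340]
  210 → bin 1  [load 260/340]
  110 → bin 2 (new)  [load 110/340]
  250 → bin 3 (new)  [load 250/340]
  110 → bin 2  [load 220/340]
  200 → bin 4 (new)  [load 200/340]
  240 → bin 5 (new)  [load 240/340]
  40 → bin 1  [load 300/340]
  190 → bin 6 (new)  [load 190/340]
  100 → bin 2  [load 320/340]
  60 → bin 3  [load 310/340]
  80 → bin 4  [load 280/340]
6 bins opened.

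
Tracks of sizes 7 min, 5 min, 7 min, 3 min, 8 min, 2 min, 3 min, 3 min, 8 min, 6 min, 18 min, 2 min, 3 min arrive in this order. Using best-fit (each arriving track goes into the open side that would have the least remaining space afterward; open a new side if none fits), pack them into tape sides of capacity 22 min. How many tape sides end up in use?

4

  7 → side 1 (new)  [load 7/22]
  5 → side 1  [load 12/22]
  7 → side 1  [load 19/22]
  3 → side 1  [load 22/22]
  8 → side 2 (new)  [load 8/22]
  2 → side 2  [load 10/22]
  3 → side 2  [load 13/22]
  3 → side 2  [load 16/22]
  8 → side 3 (new)  [load 8/22]
  6 → side 2  [load 22/22]
  18 → side 4 (new)  [load 18/22]
  2 → side 4  [load 20/22]
  3 → side 3  [load 11/22]
4 tape sides opened.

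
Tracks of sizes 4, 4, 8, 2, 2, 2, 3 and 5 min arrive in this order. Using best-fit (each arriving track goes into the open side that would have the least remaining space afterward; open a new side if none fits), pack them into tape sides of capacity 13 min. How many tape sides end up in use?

3

  4 → side 1 (new)  [load 4/13]
  4 → side 1  [load 8/13]
  8 → side 2 (new)  [load 8/13]
  2 → side 1  [load 10/13]
  2 → side 1  [load 12/13]
  2 → side 2  [load 10/13]
  3 → side 2  [load 13/13]
  5 → side 3 (new)  [load 5/13]
3 tape sides opened.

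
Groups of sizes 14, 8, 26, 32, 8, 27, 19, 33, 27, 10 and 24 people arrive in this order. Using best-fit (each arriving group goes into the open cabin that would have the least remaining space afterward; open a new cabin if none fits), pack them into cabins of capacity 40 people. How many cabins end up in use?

  14 → cabin 1 (new)  [load 14/40]
  8 → cabin 1  [load 22/40]
  26 → cabin 2 (new)  [load 26/40]
  32 → cabin 3 (new)  [load 32/40]
  8 → cabin 3  [load 40/40]
  27 → cabin 4 (new)  [load 27/40]
  19 → cabin 5 (new)  [load 19/40]
  33 → cabin 6 (new)  [load 33/40]
  27 → cabin 7 (new)  [load 27/40]
  10 → cabin 4  [load 37/40]
  24 → cabin 8 (new)  [load 24/40]
8 cabins opened.

8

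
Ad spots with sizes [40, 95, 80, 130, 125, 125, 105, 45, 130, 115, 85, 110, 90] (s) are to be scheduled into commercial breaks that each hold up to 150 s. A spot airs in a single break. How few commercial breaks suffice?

Total = 130 + 130 + 125 + 125 + 115 + 110 + 105 + 95 + 90 + 85 + 80 + 45 + 40 = 1275 s.
Lower bound: ⌈1275/150⌉ = 9 commercial breaks.
Also, 11 ad spots each exceed 75 s, and no two of those can share a break, so at least 11 commercial breaks are needed.
A packing using 11 commercial breaks:
  break 1: 130 = 130
  break 2: 130 = 130
  break 3: 125 = 125
  break 4: 125 = 125
  break 5: 115 = 115
  break 6: 110 + 40 = 150
  break 7: 105 + 45 = 150
  break 8: 95 = 95
  break 9: 90 = 90
  break 10: 85 = 85
  break 11: 80 = 80
This matches the lower bound, so 11 is optimal.

11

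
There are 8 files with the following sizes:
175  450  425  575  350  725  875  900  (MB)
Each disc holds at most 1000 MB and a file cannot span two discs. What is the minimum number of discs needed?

Total = 900 + 875 + 725 + 575 + 450 + 425 + 350 + 175 = 4475 MB.
Lower bound: ⌈4475/1000⌉ = 5 discs.
A packing using 5 discs:
  disc 1: 900 = 900
  disc 2: 875 = 875
  disc 3: 725 + 175 = 900
  disc 4: 575 + 425 = 1000
  disc 5: 450 + 350 = 800
This matches the lower bound, so 5 is optimal.

5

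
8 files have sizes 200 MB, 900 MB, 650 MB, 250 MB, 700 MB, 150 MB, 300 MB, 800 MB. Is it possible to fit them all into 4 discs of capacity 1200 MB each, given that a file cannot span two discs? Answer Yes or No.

Yes

A valid assignment using 4 discs:
  disc 1: 900 + 300 = 1200
  disc 2: 800 + 250 + 150 = 1200
  disc 3: 700 + 200 = 900
  disc 4: 650 = 650
Every load is within 1200 MB, so 4 discs suffice.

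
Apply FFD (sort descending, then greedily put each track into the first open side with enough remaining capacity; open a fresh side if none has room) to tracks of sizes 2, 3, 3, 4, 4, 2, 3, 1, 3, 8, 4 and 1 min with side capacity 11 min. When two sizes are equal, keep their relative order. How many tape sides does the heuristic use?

4

Sorted descending: 8, 4, 4, 4, 3, 3, 3, 3, 2, 2, 1, 1.
  8 → side 1 (new)  [load 8/11]
  4 → side 2 (new)  [load 4/11]
  4 → side 2  [load 8/11]
  4 → side 3 (new)  [load 4/11]
  3 → side 1  [load 11/11]
  3 → side 2  [load 11/11]
  3 → side 3  [load 7/11]
  3 → side 3  [load 10/11]
  2 → side 4 (new)  [load 2/11]
  2 → side 4  [load 4/11]
  1 → side 3  [load 11/11]
  1 → side 4  [load 5/11]
4 tape sides opened.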